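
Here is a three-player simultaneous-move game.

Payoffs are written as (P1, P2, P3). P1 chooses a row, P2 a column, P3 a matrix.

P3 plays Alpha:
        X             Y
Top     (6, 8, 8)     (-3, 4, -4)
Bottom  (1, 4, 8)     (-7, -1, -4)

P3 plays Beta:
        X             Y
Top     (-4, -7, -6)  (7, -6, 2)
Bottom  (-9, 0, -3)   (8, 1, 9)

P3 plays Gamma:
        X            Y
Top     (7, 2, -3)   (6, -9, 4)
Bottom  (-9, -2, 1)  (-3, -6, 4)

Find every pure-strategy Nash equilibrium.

Check each profile: it is a Nash equilibrium iff no player can strictly gain by switching unilaterally.
(Top, X, Alpha): P1 gets 6, best alternative 1; P2 gets 8, best alternative 4; P3 gets 8, best alternative -3. No profitable deviation — NE.
(Top, X, Beta): P2 can switch to Y (-7 → -6). Not NE.
(Top, X, Gamma): P3 can switch to Alpha (-3 → 8). Not NE.
(Top, Y, Alpha): P2 can switch to X (4 → 8). Not NE.
(Top, Y, Beta): P1 can switch to Bottom (7 → 8). Not NE.
(Top, Y, Gamma): P2 can switch to X (-9 → 2). Not NE.
(Bottom, X, Alpha): P1 can switch to Top (1 → 6). Not NE.
(Bottom, Y, Beta): P1 gets 8, best alternative 7; P2 gets 1, best alternative 0; P3 gets 9, best alternative 4. No profitable deviation — NE.
(The remaining 4 profiles each have a profitable deviation by the same check.)

Pure-strategy Nash equilibria: (Top, X, Alpha); (Bottom, Y, Beta)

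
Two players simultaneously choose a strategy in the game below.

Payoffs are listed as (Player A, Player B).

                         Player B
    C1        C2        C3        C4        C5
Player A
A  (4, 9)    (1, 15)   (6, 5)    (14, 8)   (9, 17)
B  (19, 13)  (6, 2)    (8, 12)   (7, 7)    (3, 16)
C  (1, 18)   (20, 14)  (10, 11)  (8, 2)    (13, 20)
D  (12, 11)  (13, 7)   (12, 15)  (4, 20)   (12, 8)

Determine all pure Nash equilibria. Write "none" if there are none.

(A, C1): Player A can switch to B (4 → 19). Not NE.
(A, C2): Player A can switch to B (1 → 6). Not NE.
(A, C3): Player A can switch to B (6 → 8). Not NE.
(A, C4): Player B can switch to C1 (8 → 9). Not NE.
(A, C5): Player A can switch to C (9 → 13). Not NE.
(B, C1): Player B can switch to C5 (13 → 16). Not NE.
(B, C2): Player A can switch to C (6 → 20). Not NE.
(B, C3): Player A can switch to C (8 → 10). Not NE.
(B, C4): Player A can switch to A (7 → 14). Not NE.
(B, C5): Player A can switch to A (3 → 9). Not NE.
(C, C1): Player A can switch to A (1 → 4). Not NE.
(C, C2): Player B can switch to C1 (14 → 18). Not NE.
(C, C5): Player A gets 13, best alternative 12; Player B gets 20, best alternative 18. No profitable deviation — NE.
(The remaining 7 profiles each have a profitable deviation by the same check.)

The unique pure-strategy Nash equilibrium is (C, C5).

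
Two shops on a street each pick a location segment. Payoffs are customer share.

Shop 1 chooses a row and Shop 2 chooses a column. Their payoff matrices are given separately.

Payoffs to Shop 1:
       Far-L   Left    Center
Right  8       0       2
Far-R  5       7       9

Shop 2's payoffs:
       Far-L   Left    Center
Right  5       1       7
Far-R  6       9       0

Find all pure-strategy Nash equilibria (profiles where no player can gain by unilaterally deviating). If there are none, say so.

(Far-R, Left)

(Right, Far-L): Shop 2 can switch to Center (5 → 7). Not NE.
(Right, Left): Shop 1 can switch to Far-R (0 → 7). Not NE.
(Right, Center): Shop 1 can switch to Far-R (2 → 9). Not NE.
(Far-R, Far-L): Shop 1 can switch to Right (5 → 8). Not NE.
(Far-R, Left): Shop 1 gets 7, best alternative 0; Shop 2 gets 9, best alternative 6. No profitable deviation — NE.
(Far-R, Center): Shop 2 can switch to Far-L (0 → 6). Not NE.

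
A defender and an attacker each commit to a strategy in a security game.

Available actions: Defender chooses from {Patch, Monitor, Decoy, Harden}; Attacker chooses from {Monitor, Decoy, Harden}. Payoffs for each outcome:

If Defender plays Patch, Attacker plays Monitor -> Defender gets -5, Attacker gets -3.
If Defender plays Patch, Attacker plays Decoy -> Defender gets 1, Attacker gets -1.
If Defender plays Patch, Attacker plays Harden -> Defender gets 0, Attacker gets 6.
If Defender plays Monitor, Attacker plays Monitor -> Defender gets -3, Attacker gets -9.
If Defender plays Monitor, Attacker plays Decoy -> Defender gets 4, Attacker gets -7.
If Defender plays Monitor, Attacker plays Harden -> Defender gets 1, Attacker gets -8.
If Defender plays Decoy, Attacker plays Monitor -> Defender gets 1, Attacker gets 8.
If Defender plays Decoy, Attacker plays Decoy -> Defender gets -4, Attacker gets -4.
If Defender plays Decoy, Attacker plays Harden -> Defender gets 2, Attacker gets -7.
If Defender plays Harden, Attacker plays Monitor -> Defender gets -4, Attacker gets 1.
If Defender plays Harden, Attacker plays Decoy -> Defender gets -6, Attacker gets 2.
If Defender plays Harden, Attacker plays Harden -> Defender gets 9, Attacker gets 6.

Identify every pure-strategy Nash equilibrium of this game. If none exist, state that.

The pure Nash equilibria are (Monitor, Decoy) and (Decoy, Monitor) and (Harden, Harden).

Defender against Monitor: payoffs -5, -3, 1, -4 → best response Decoy.
Defender against Decoy: payoffs 1, 4, -4, -6 → best response Monitor.
Defender against Harden: payoffs 0, 1, 2, 9 → best response Harden.
Attacker against Patch: payoffs -3, -1, 6 → best response Harden.
Attacker against Monitor: payoffs -9, -7, -8 → best response Decoy.
Attacker against Decoy: payoffs 8, -4, -7 → best response Monitor.
Attacker against Harden: payoffs 1, 2, 6 → best response Harden.
Mutual best responses: (Monitor, Decoy); (Decoy, Monitor); (Harden, Harden).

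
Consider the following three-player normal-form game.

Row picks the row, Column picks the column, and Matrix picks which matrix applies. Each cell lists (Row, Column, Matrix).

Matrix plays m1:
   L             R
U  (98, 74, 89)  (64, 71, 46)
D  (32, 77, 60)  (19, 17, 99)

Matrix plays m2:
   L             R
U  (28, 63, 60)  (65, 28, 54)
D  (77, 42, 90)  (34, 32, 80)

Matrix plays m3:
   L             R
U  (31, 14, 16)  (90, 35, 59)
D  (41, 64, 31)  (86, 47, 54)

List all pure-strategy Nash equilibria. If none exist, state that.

(U, L, m1); (U, R, m3); (D, L, m2)

(U, L, m1): Row gets 98, best alternative 32; Column gets 74, best alternative 71; Matrix gets 89, best alternative 60. No profitable deviation — NE.
(U, L, m2): Row can switch to D (28 → 77). Not NE.
(U, L, m3): Row can switch to D (31 → 41). Not NE.
(U, R, m1): Column can switch to L (71 → 74). Not NE.
(U, R, m2): Column can switch to L (28 → 63). Not NE.
(U, R, m3): Row gets 90, best alternative 86; Column gets 35, best alternative 14; Matrix gets 59, best alternative 54. No profitable deviation — NE.
(D, L, m1): Row can switch to U (32 → 98). Not NE.
(D, L, m2): Row gets 77, best alternative 28; Column gets 42, best alternative 32; Matrix gets 90, best alternative 60. No profitable deviation — NE.
(D, L, m3): Matrix can switch to m1 (31 → 60). Not NE.
(D, R, m1): Row can switch to U (19 → 64). Not NE.
(D, R, m2): Row can switch to U (34 → 65). Not NE.
(D, R, m3): Row can switch to U (86 → 90). Not NE.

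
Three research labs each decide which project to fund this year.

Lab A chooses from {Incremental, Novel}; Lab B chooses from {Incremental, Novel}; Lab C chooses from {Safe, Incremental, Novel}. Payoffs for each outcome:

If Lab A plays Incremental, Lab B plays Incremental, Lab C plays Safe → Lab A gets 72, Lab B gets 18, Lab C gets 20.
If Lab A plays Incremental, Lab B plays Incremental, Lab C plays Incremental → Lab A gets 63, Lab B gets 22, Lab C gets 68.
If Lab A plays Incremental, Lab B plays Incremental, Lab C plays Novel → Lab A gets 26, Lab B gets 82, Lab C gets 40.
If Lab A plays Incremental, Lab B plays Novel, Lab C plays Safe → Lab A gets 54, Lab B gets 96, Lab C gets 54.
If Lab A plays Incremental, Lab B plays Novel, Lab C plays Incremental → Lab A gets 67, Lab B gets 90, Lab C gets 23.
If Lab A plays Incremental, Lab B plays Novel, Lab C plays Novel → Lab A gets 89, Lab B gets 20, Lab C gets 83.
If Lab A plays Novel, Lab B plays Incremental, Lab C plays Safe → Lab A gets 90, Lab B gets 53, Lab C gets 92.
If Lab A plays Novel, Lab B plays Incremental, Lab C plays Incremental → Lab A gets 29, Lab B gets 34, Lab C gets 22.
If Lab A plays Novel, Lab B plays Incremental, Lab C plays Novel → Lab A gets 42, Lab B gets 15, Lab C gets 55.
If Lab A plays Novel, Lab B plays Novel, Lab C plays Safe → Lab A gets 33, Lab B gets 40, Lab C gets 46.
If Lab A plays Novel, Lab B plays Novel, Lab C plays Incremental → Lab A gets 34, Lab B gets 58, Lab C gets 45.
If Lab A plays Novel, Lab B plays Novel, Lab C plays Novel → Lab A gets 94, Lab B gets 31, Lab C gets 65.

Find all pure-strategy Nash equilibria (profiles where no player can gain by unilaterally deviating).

(Incremental, Incremental, Safe): Lab A can switch to Novel (72 → 90). Not NE.
(Incremental, Incremental, Incremental): Lab B can switch to Novel (22 → 90). Not NE.
(Incremental, Incremental, Novel): Lab A can switch to Novel (26 → 42). Not NE.
(Incremental, Novel, Safe): Lab C can switch to Novel (54 → 83). Not NE.
(Incremental, Novel, Incremental): Lab C can switch to Safe (23 → 54). Not NE.
(Incremental, Novel, Novel): Lab A can switch to Novel (89 → 94). Not NE.
(Novel, Incremental, Safe): Lab A gets 90, best alternative 72; Lab B gets 53, best alternative 40; Lab C gets 92, best alternative 55. No profitable deviation — NE.
(Novel, Incremental, Incremental): Lab A can switch to Incremental (29 → 63). Not NE.
(Novel, Incremental, Novel): Lab B can switch to Novel (15 → 31). Not NE.
(Novel, Novel, Safe): Lab A can switch to Incremental (33 → 54). Not NE.
(Novel, Novel, Incremental): Lab A can switch to Incremental (34 → 67). Not NE.
(Novel, Novel, Novel): Lab A gets 94, best alternative 89; Lab B gets 31, best alternative 15; Lab C gets 65, best alternative 46. No profitable deviation — NE.

The pure Nash equilibria are (Novel, Incremental, Safe) and (Novel, Novel, Novel).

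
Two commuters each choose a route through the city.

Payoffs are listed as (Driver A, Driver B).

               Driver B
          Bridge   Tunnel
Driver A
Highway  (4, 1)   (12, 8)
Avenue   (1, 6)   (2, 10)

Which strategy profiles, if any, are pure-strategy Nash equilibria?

Driver A against Bridge: payoffs 4, 1 → best response Highway.
Driver A against Tunnel: payoffs 12, 2 → best response Highway.
Driver B against Highway: payoffs 1, 8 → best response Tunnel.
Driver B against Avenue: payoffs 6, 10 → best response Tunnel.
Mutual best responses: (Highway, Tunnel).

Pure NE: (Highway, Tunnel)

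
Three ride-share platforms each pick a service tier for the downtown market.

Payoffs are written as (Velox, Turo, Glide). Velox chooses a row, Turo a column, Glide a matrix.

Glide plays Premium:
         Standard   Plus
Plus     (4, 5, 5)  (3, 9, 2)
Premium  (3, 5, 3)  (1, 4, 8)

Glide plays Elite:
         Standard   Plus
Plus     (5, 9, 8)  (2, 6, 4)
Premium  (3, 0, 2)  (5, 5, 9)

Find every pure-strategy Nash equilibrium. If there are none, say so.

The pure Nash equilibria are (Plus, Standard, Elite), (Premium, Plus, Elite).

Velox against (Standard, Premium): payoffs 4, 3 → best response Plus.
Velox against (Standard, Elite): payoffs 5, 3 → best response Plus.
Velox against (Plus, Premium): payoffs 3, 1 → best response Plus.
Velox against (Plus, Elite): payoffs 2, 5 → best response Premium.
Turo against (Plus, Premium): payoffs 5, 9 → best response Plus.
Turo against (Plus, Elite): payoffs 9, 6 → best response Standard.
Turo against (Premium, Premium): payoffs 5, 4 → best response Standard.
Turo against (Premium, Elite): payoffs 0, 5 → best response Plus.
Glide against (Plus, Standard): payoffs 5, 8 → best response Elite.
Glide against (Plus, Plus): payoffs 2, 4 → best response Elite.
Glide against (Premium, Standard): payoffs 3, 2 → best response Premium.
Glide against (Premium, Plus): payoffs 8, 9 → best response Elite.
Mutual best responses: (Plus, Standard, Elite); (Premium, Plus, Elite).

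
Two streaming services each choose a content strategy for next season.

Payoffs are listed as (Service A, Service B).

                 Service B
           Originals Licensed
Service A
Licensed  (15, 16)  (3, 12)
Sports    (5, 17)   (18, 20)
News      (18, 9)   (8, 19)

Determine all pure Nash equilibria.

For each strategy profile, look for a profitable unilateral deviation.
(Licensed, Originals): Service A can switch to News (15 → 18). Not NE.
(Licensed, Licensed): Service A can switch to Sports (3 → 18). Not NE.
(Sports, Originals): Service A can switch to Licensed (5 → 15). Not NE.
(Sports, Licensed): Service A gets 18, best alternative 8; Service B gets 20, best alternative 17. No profitable deviation — NE.
(News, Originals): Service B can switch to Licensed (9 → 19). Not NE.
(News, Licensed): Service A can switch to Sports (8 → 18). Not NE.

(Sports, Licensed)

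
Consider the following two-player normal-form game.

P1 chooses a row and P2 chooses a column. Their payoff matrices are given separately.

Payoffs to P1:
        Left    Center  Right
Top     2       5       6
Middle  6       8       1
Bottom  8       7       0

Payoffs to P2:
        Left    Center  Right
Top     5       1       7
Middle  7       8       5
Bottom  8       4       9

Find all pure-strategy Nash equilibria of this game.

For each strategy profile, look for a profitable unilateral deviation.
(Top, Left): P1 can switch to Middle (2 → 6). Not NE.
(Top, Center): P1 can switch to Middle (5 → 8). Not NE.
(Top, Right): P1 gets 6, best alternative 1; P2 gets 7, best alternative 5. No profitable deviation — NE.
(Middle, Left): P1 can switch to Bottom (6 → 8). Not NE.
(Middle, Center): P1 gets 8, best alternative 7; P2 gets 8, best alternative 7. No profitable deviation — NE.
(Middle, Right): P1 can switch to Top (1 → 6). Not NE.
(Bottom, Left): P2 can switch to Right (8 → 9). Not NE.
(Bottom, Center): P1 can switch to Middle (7 → 8). Not NE.
(Bottom, Right): P1 can switch to Top (0 → 6). Not NE.

(Top, Right), (Middle, Center)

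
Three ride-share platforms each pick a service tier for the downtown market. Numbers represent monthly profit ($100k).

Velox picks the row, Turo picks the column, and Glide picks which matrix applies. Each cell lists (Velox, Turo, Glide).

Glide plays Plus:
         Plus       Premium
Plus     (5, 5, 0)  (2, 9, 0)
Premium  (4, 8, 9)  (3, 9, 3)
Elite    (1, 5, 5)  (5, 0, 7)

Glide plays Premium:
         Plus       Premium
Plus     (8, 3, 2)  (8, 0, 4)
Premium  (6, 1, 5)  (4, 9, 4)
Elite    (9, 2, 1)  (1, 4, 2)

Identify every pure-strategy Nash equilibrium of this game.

This game has no pure Nash equilibrium.

Velox against (Plus, Plus): payoffs 5, 4, 1 → best response Plus.
Velox against (Plus, Premium): payoffs 8, 6, 9 → best response Elite.
Velox against (Premium, Plus): payoffs 2, 3, 5 → best response Elite.
Velox against (Premium, Premium): payoffs 8, 4, 1 → best response Plus.
Turo against (Plus, Plus): payoffs 5, 9 → best response Premium.
Turo against (Plus, Premium): payoffs 3, 0 → best response Plus.
Turo against (Premium, Plus): payoffs 8, 9 → best response Premium.
Turo against (Premium, Premium): payoffs 1, 9 → best response Premium.
Turo against (Elite, Plus): payoffs 5, 0 → best response Plus.
Turo against (Elite, Premium): payoffs 2, 4 → best response Premium.
Glide against (Plus, Plus): payoffs 0, 2 → best response Premium.
Glide against (Plus, Premium): payoffs 0, 4 → best response Premium.
Glide against (Premium, Plus): payoffs 9, 5 → best response Plus.
Glide against (Premium, Premium): payoffs 3, 4 → best response Premium.
Glide against (Elite, Plus): payoffs 5, 1 → best response Plus.
Glide against (Elite, Premium): payoffs 7, 2 → best response Plus.
No profile is a mutual best response for all players.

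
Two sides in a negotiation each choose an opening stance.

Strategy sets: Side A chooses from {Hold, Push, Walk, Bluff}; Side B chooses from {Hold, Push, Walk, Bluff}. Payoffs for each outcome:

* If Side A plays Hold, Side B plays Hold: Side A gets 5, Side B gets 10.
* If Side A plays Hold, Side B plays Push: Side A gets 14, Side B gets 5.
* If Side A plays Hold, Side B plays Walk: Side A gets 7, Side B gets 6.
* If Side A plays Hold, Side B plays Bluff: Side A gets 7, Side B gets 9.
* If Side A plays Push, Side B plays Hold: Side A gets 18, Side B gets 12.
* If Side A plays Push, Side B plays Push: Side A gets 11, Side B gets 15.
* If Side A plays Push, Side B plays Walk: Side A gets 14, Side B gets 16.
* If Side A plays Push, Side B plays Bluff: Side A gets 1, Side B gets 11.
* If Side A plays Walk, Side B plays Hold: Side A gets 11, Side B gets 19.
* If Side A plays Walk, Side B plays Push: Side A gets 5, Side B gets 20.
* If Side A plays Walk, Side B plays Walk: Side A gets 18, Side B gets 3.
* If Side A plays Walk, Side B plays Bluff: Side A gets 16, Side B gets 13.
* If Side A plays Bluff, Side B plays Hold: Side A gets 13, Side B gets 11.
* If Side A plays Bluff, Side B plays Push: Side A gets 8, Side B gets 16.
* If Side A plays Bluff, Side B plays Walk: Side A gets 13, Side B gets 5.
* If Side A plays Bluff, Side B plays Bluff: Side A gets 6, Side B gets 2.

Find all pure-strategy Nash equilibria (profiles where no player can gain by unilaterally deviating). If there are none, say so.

(Hold, Hold): Side A can switch to Push (5 → 18). Not NE.
(Hold, Push): Side B can switch to Hold (5 → 10). Not NE.
(Hold, Walk): Side A can switch to Push (7 → 14). Not NE.
(Hold, Bluff): Side A can switch to Walk (7 → 16). Not NE.
(Push, Hold): Side B can switch to Push (12 → 15). Not NE.
(Push, Push): Side A can switch to Hold (11 → 14). Not NE.
(Push, Walk): Side A can switch to Walk (14 → 18). Not NE.
(Push, Bluff): Side A can switch to Hold (1 → 7). Not NE.
(Walk, Hold): Side A can switch to Push (11 → 18). Not NE.
(Walk, Push): Side A can switch to Hold (5 → 14). Not NE.
(The remaining 6 profiles each have a profitable deviation by the same check.)

There is no pure-strategy Nash equilibrium.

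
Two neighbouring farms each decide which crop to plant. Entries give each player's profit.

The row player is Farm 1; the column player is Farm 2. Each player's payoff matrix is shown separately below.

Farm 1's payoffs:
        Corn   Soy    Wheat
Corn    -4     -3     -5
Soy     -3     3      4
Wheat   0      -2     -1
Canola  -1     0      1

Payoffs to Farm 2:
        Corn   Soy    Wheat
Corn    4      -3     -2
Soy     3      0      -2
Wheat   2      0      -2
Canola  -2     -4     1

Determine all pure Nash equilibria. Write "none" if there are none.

The unique pure-strategy Nash equilibrium is (Wheat, Corn).

Check each profile: it is a Nash equilibrium iff no player can strictly gain by switching unilaterally.
(Corn, Corn): Farm 1 can switch to Soy (-4 → -3). Not NE.
(Corn, Soy): Farm 1 can switch to Soy (-3 → 3). Not NE.
(Corn, Wheat): Farm 1 can switch to Soy (-5 → 4). Not NE.
(Soy, Corn): Farm 1 can switch to Wheat (-3 → 0). Not NE.
(Soy, Soy): Farm 2 can switch to Corn (0 → 3). Not NE.
(Soy, Wheat): Farm 2 can switch to Corn (-2 → 3). Not NE.
(Wheat, Corn): Farm 1 gets 0, best alternative -1; Farm 2 gets 2, best alternative 0. No profitable deviation — NE.
(Wheat, Soy): Farm 1 can switch to Soy (-2 → 3). Not NE.
(Wheat, Wheat): Farm 1 can switch to Soy (-1 → 4). Not NE.
(Canola, Corn): Farm 1 can switch to Wheat (-1 → 0). Not NE.
(Canola, Soy): Farm 1 can switch to Soy (0 → 3). Not NE.
(The remaining 1 profile has a profitable deviation by the same check.)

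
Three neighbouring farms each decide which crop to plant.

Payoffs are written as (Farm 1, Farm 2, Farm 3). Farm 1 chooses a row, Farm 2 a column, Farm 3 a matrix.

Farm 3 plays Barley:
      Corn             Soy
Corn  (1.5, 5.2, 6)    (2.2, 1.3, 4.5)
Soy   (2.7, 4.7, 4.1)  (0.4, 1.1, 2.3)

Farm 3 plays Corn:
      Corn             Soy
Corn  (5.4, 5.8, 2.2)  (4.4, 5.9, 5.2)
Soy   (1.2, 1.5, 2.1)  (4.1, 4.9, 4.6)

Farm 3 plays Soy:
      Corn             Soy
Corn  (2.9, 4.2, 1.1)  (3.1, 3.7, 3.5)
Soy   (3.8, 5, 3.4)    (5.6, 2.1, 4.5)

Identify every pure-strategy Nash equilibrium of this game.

(Corn, Soy, Corn); (Soy, Corn, Barley)

For each player, find the best response to each opponent profile; mutual best responses are the pure NE.
Farm 1 against (Corn, Barley): payoffs 1.5, 2.7 → best response Soy.
Farm 1 against (Corn, Corn): payoffs 5.4, 1.2 → best response Corn.
Farm 1 against (Corn, Soy): payoffs 2.9, 3.8 → best response Soy.
Farm 1 against (Soy, Barley): payoffs 2.2, 0.4 → best response Corn.
Farm 1 against (Soy, Corn): payoffs 4.4, 4.1 → best response Corn.
Farm 1 against (Soy, Soy): payoffs 3.1, 5.6 → best response Soy.
Farm 2 against (Corn, Barley): payoffs 5.2, 1.3 → best response Corn.
Farm 2 against (Corn, Corn): payoffs 5.8, 5.9 → best response Soy.
Farm 2 against (Corn, Soy): payoffs 4.2, 3.7 → best response Corn.
Farm 2 against (Soy, Barley): payoffs 4.7, 1.1 → best response Corn.
Farm 2 against (Soy, Corn): payoffs 1.5, 4.9 → best response Soy.
Farm 2 against (Soy, Soy): payoffs 5, 2.1 → best response Corn.
Farm 3 against (Corn, Corn): payoffs 6, 2.2, 1.1 → best response Barley.
Farm 3 against (Corn, Soy): payoffs 4.5, 5.2, 3.5 → best response Corn.
Farm 3 against (Soy, Corn): payoffs 4.1, 2.1, 3.4 → best response Barley.
Farm 3 against (Soy, Soy): payoffs 2.3, 4.6, 4.5 → best response Corn.
Mutual best responses: (Corn, Soy, Corn); (Soy, Corn, Barley).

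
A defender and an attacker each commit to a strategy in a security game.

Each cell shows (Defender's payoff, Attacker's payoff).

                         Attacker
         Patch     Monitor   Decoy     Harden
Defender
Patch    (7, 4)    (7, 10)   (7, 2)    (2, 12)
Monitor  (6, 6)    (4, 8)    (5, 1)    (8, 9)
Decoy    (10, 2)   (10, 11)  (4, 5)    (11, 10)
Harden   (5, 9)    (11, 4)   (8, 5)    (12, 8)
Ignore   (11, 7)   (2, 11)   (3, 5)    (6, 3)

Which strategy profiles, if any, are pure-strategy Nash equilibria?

Defender against Patch: payoffs 7, 6, 10, 5, 11 → best response Ignore.
Defender against Monitor: payoffs 7, 4, 10, 11, 2 → best response Harden.
Defender against Decoy: payoffs 7, 5, 4, 8, 3 → best response Harden.
Defender against Harden: payoffs 2, 8, 11, 12, 6 → best response Harden.
Attacker against Patch: payoffs 4, 10, 2, 12 → best response Harden.
Attacker against Monitor: payoffs 6, 8, 1, 9 → best response Harden.
Attacker against Decoy: payoffs 2, 11, 5, 10 → best response Monitor.
Attacker against Harden: payoffs 9, 4, 5, 8 → best response Patch.
Attacker against Ignore: payoffs 7, 11, 5, 3 → best response Monitor.
No profile is a mutual best response for all players.

There is no pure-strategy Nash equilibrium.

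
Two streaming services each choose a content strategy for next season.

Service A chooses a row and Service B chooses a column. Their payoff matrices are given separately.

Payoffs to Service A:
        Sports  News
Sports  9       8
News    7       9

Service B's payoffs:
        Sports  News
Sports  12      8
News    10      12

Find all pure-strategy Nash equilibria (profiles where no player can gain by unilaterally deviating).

Mark each player's best response to every combination of opponents' strategies; a profile where every player is best-responding is a pure Nash equilibrium.
Service A against Sports: payoffs 9, 7 → best response Sports.
Service A against News: payoffs 8, 9 → best response News.
Service B against Sports: payoffs 12, 8 → best response Sports.
Service B against News: payoffs 10, 12 → best response News.
Mutual best responses: (Sports, Sports); (News, News).

Pure-strategy Nash equilibria: (Sports, Sports) and (News, News)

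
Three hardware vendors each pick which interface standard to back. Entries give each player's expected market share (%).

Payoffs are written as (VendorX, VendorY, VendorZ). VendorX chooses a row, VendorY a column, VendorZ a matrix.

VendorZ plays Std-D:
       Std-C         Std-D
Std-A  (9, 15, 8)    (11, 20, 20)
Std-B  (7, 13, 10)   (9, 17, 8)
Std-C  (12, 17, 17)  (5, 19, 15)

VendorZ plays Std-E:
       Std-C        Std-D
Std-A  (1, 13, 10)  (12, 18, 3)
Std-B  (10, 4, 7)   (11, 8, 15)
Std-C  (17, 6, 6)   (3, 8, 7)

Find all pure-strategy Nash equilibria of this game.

(Std-A, Std-D, Std-D)

VendorX against (Std-C, Std-D): payoffs 9, 7, 12 → best response Std-C.
VendorX against (Std-C, Std-E): payoffs 1, 10, 17 → best response Std-C.
VendorX against (Std-D, Std-D): payoffs 11, 9, 5 → best response Std-A.
VendorX against (Std-D, Std-E): payoffs 12, 11, 3 → best response Std-A.
VendorY against (Std-A, Std-D): payoffs 15, 20 → best response Std-D.
VendorY against (Std-A, Std-E): payoffs 13, 18 → best response Std-D.
VendorY against (Std-B, Std-D): payoffs 13, 17 → best response Std-D.
VendorY against (Std-B, Std-E): payoffs 4, 8 → best response Std-D.
VendorY against (Std-C, Std-D): payoffs 17, 19 → best response Std-D.
VendorY against (Std-C, Std-E): payoffs 6, 8 → best response Std-D.
VendorZ against (Std-A, Std-C): payoffs 8, 10 → best response Std-E.
VendorZ against (Std-A, Std-D): payoffs 20, 3 → best response Std-D.
VendorZ against (Std-B, Std-C): payoffs 10, 7 → best response Std-D.
VendorZ against (Std-B, Std-D): payoffs 8, 15 → best response Std-E.
VendorZ against (Std-C, Std-C): payoffs 17, 6 → best response Std-D.
VendorZ against (Std-C, Std-D): payoffs 15, 7 → best response Std-D.
Mutual best responses: (Std-A, Std-D, Std-D).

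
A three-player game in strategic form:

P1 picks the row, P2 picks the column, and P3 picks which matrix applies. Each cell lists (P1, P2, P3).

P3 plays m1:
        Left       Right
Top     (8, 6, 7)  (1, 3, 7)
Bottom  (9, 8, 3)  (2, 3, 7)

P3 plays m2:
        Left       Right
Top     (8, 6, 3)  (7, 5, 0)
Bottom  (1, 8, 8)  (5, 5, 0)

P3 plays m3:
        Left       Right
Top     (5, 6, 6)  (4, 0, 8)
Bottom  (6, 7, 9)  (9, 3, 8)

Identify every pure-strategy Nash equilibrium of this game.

(Bottom, Left, m3)

P1 against (Left, m1): payoffs 8, 9 → best response Bottom.
P1 against (Left, m2): payoffs 8, 1 → best response Top.
P1 against (Left, m3): payoffs 5, 6 → best response Bottom.
P1 against (Right, m1): payoffs 1, 2 → best response Bottom.
P1 against (Right, m2): payoffs 7, 5 → best response Top.
P1 against (Right, m3): payoffs 4, 9 → best response Bottom.
P2 against (Top, m1): payoffs 6, 3 → best response Left.
P2 against (Top, m2): payoffs 6, 5 → best response Left.
P2 against (Top, m3): payoffs 6, 0 → best response Left.
P2 against (Bottom, m1): payoffs 8, 3 → best response Left.
P2 against (Bottom, m2): payoffs 8, 5 → best response Left.
P2 against (Bottom, m3): payoffs 7, 3 → best response Left.
P3 against (Top, Left): payoffs 7, 3, 6 → best response m1.
P3 against (Top, Right): payoffs 7, 0, 8 → best response m3.
P3 against (Bottom, Left): payoffs 3, 8, 9 → best response m3.
P3 against (Bottom, Right): payoffs 7, 0, 8 → best response m3.
Mutual best responses: (Bottom, Left, m3).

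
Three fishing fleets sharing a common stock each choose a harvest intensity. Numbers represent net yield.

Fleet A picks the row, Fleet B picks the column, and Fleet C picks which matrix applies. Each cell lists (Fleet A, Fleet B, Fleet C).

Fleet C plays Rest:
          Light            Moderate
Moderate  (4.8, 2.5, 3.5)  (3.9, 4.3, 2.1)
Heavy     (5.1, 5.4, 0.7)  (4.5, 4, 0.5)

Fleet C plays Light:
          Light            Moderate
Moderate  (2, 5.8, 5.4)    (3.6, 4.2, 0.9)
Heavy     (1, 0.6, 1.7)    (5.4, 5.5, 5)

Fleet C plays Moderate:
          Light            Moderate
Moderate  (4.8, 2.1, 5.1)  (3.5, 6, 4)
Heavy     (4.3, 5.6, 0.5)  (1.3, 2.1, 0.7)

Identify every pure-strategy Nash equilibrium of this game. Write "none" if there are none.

Pure-strategy Nash equilibria: (Moderate, Light, Light), (Moderate, Moderate, Moderate), (Heavy, Moderate, Light)

(Moderate, Light, Rest): Fleet A can switch to Heavy (4.8 → 5.1). Not NE.
(Moderate, Light, Light): Fleet A gets 2, best alternative 1; Fleet B gets 5.8, best alternative 4.2; Fleet C gets 5.4, best alternative 5.1. No profitable deviation — NE.
(Moderate, Light, Moderate): Fleet B can switch to Moderate (2.1 → 6). Not NE.
(Moderate, Moderate, Rest): Fleet A can switch to Heavy (3.9 → 4.5). Not NE.
(Moderate, Moderate, Light): Fleet A can switch to Heavy (3.6 → 5.4). Not NE.
(Moderate, Moderate, Moderate): Fleet A gets 3.5, best alternative 1.3; Fleet B gets 6, best alternative 2.1; Fleet C gets 4, best alternative 2.1. No profitable deviation — NE.
(Heavy, Light, Rest): Fleet C can switch to Light (0.7 → 1.7). Not NE.
(Heavy, Light, Light): Fleet A can switch to Moderate (1 → 2). Not NE.
(Heavy, Light, Moderate): Fleet A can switch to Moderate (4.3 → 4.8). Not NE.
(Heavy, Moderate, Rest): Fleet B can switch to Light (4 → 5.4). Not NE.
(Heavy, Moderate, Light): Fleet A gets 5.4, best alternative 3.6; Fleet B gets 5.5, best alternative 0.6; Fleet C gets 5, best alternative 0.7. No profitable deviation — NE.
(The remaining 1 profile has a profitable deviation by the same check.)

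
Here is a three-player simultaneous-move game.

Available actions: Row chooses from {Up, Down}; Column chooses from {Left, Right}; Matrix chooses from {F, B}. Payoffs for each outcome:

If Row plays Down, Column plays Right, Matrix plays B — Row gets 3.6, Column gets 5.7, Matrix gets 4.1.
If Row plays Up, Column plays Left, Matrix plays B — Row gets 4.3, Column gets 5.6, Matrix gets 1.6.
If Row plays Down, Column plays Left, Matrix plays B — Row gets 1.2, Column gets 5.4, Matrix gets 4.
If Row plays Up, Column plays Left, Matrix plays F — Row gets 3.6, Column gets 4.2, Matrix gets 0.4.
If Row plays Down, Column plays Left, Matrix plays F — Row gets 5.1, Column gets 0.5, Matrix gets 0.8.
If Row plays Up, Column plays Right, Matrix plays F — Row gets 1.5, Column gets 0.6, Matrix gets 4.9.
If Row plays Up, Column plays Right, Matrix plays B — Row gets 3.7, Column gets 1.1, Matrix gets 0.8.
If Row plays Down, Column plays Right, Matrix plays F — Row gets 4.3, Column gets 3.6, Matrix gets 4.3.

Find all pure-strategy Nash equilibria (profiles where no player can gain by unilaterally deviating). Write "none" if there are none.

Row against (Left, F): payoffs 3.6, 5.1 → best response Down.
Row against (Left, B): payoffs 4.3, 1.2 → best response Up.
Row against (Right, F): payoffs 1.5, 4.3 → best response Down.
Row against (Right, B): payoffs 3.7, 3.6 → best response Up.
Column against (Up, F): payoffs 4.2, 0.6 → best response Left.
Column against (Up, B): payoffs 5.6, 1.1 → best response Left.
Column against (Down, F): payoffs 0.5, 3.6 → best response Right.
Column against (Down, B): payoffs 5.4, 5.7 → best response Right.
Matrix against (Up, Left): payoffs 0.4, 1.6 → best response B.
Matrix against (Up, Right): payoffs 4.9, 0.8 → best response F.
Matrix against (Down, Left): payoffs 0.8, 4 → best response B.
Matrix against (Down, Right): payoffs 4.3, 4.1 → best response F.
Mutual best responses: (Up, Left, B); (Down, Right, F).

The pure Nash equilibria are (Up, Left, B) and (Down, Right, F).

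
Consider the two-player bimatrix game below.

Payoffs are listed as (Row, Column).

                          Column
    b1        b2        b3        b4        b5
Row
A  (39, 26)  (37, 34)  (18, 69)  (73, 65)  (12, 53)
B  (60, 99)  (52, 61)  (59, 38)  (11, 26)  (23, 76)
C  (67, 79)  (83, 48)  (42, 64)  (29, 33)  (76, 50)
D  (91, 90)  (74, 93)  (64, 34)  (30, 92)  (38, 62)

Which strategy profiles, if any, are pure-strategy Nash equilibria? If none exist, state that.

none

(A, b1): Row can switch to B (39 → 60). Not NE.
(A, b2): Row can switch to B (37 → 52). Not NE.
(A, b3): Row can switch to B (18 → 59). Not NE.
(A, b4): Column can switch to b3 (65 → 69). Not NE.
(A, b5): Row can switch to B (12 → 23). Not NE.
(B, b1): Row can switch to C (60 → 67). Not NE.
(B, b2): Row can switch to C (52 → 83). Not NE.
(B, b3): Row can switch to D (59 → 64). Not NE.
(The remaining 12 profiles each have a profitable deviation by the same check.)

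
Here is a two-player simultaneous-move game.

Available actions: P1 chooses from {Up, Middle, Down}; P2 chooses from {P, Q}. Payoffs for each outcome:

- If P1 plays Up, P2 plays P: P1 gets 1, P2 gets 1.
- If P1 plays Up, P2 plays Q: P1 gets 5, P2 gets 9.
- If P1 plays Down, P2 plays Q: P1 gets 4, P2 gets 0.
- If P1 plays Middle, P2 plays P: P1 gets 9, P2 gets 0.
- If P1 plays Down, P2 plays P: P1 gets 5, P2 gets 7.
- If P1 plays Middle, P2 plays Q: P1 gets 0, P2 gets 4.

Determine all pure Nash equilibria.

Pure NE: (Up, Q)

P1 against P: payoffs 1, 9, 5 → best response Middle.
P1 against Q: payoffs 5, 0, 4 → best response Up.
P2 against Up: payoffs 1, 9 → best response Q.
P2 against Middle: payoffs 0, 4 → best response Q.
P2 against Down: payoffs 7, 0 → best response P.
Mutual best responses: (Up, Q).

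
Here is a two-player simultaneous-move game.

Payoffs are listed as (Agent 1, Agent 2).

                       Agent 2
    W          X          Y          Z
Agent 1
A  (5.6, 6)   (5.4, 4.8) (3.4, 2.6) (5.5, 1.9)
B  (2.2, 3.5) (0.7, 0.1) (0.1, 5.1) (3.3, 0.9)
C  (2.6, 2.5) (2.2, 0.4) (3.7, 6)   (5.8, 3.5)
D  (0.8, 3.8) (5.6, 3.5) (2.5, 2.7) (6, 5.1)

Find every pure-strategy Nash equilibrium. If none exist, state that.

The pure Nash equilibria are (A, W); (C, Y); (D, Z).

For each player, find the best response to each opponent profile; mutual best responses are the pure NE.
Agent 1 against W: payoffs 5.6, 2.2, 2.6, 0.8 → best response A.
Agent 1 against X: payoffs 5.4, 0.7, 2.2, 5.6 → best response D.
Agent 1 against Y: payoffs 3.4, 0.1, 3.7, 2.5 → best response C.
Agent 1 against Z: payoffs 5.5, 3.3, 5.8, 6 → best response D.
Agent 2 against A: payoffs 6, 4.8, 2.6, 1.9 → best response W.
Agent 2 against B: payoffs 3.5, 0.1, 5.1, 0.9 → best response Y.
Agent 2 against C: payoffs 2.5, 0.4, 6, 3.5 → best response Y.
Agent 2 against D: payoffs 3.8, 3.5, 2.7, 5.1 → best response Z.
Mutual best responses: (A, W); (C, Y); (D, Z).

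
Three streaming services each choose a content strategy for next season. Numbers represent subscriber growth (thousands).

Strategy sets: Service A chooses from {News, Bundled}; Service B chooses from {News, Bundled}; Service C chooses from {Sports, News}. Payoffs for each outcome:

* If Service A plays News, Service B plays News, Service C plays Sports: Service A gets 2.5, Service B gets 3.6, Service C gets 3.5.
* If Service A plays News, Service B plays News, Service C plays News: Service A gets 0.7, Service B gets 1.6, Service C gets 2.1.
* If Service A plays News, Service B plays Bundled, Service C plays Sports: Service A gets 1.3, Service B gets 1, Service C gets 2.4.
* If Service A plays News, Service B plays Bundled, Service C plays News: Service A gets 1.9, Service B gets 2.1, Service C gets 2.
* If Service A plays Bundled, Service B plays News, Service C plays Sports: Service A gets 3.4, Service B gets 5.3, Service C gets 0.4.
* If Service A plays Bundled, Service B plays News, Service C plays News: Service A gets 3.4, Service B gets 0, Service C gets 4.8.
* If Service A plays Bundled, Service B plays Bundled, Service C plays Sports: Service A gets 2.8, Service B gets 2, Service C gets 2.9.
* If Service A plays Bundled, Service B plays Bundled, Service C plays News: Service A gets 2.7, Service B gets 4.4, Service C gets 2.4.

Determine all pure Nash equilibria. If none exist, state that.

This game has no pure Nash equilibrium.

(News, News, Sports): Service A can switch to Bundled (2.5 → 3.4). Not NE.
(News, News, News): Service A can switch to Bundled (0.7 → 3.4). Not NE.
(News, Bundled, Sports): Service A can switch to Bundled (1.3 → 2.8). Not NE.
(News, Bundled, News): Service A can switch to Bundled (1.9 → 2.7). Not NE.
(Bundled, News, Sports): Service C can switch to News (0.4 → 4.8). Not NE.
(Bundled, News, News): Service B can switch to Bundled (0 → 4.4). Not NE.
(Bundled, Bundled, Sports): Service B can switch to News (2 → 5.3). Not NE.
(Bundled, Bundled, News): Service C can switch to Sports (2.4 → 2.9). Not NE.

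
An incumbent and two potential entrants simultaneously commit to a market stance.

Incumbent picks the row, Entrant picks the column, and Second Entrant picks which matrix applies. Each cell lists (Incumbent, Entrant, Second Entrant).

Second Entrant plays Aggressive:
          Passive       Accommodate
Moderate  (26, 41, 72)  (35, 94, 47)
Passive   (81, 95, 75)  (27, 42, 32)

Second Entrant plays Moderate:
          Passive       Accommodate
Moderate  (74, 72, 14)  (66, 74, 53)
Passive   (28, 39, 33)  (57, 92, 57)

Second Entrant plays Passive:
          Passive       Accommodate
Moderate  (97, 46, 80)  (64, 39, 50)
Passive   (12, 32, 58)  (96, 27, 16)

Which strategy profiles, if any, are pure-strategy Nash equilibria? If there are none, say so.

For each player, find the best response to each opponent profile; mutual best responses are the pure NE.
Incumbent against (Passive, Aggressive): payoffs 26, 81 → best response Passive.
Incumbent against (Passive, Moderate): payoffs 74, 28 → best response Moderate.
Incumbent against (Passive, Passive): payoffs 97, 12 → best response Moderate.
Incumbent against (Accommodate, Aggressive): payoffs 35, 27 → best response Moderate.
Incumbent against (Accommodate, Moderate): payoffs 66, 57 → best response Moderate.
Incumbent against (Accommodate, Passive): payoffs 64, 96 → best response Passive.
Entrant against (Moderate, Aggressive): payoffs 41, 94 → best response Accommodate.
Entrant against (Moderate, Moderate): payoffs 72, 74 → best response Accommodate.
Entrant against (Moderate, Passive): payoffs 46, 39 → best response Passive.
Entrant against (Passive, Aggressive): payoffs 95, 42 → best response Passive.
Entrant against (Passive, Moderate): payoffs 39, 92 → best response Accommodate.
Entrant against (Passive, Passive): payoffs 32, 27 → best response Passive.
Second Entrant against (Moderate, Passive): payoffs 72, 14, 80 → best response Passive.
Second Entrant against (Moderate, Accommodate): payoffs 47, 53, 50 → best response Moderate.
Second Entrant against (Passive, Passive): payoffs 75, 33, 58 → best response Aggressive.
Second Entrant against (Passive, Accommodate): payoffs 32, 57, 16 → best response Moderate.
Mutual best responses: (Moderate, Passive, Passive); (Moderate, Accommodate, Moderate); (Passive, Passive, Aggressive).

The pure Nash equilibria are (Moderate, Passive, Passive), (Moderate, Accommodate, Moderate), (Passive, Passive, Aggressive).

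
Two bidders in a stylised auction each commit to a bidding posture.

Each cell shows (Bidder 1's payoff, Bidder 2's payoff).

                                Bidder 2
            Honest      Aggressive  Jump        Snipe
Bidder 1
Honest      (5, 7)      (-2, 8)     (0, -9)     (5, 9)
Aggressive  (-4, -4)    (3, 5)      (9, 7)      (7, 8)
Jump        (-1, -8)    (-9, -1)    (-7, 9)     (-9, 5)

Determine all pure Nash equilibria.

The unique pure-strategy Nash equilibrium is (Aggressive, Snipe).

Bidder 1 against Honest: payoffs 5, -4, -1 → best response Honest.
Bidder 1 against Aggressive: payoffs -2, 3, -9 → best response Aggressive.
Bidder 1 against Jump: payoffs 0, 9, -7 → best response Aggressive.
Bidder 1 against Snipe: payoffs 5, 7, -9 → best response Aggressive.
Bidder 2 against Honest: payoffs 7, 8, -9, 9 → best response Snipe.
Bidder 2 against Aggressive: payoffs -4, 5, 7, 8 → best response Snipe.
Bidder 2 against Jump: payoffs -8, -1, 9, 5 → best response Jump.
Mutual best responses: (Aggressive, Snipe).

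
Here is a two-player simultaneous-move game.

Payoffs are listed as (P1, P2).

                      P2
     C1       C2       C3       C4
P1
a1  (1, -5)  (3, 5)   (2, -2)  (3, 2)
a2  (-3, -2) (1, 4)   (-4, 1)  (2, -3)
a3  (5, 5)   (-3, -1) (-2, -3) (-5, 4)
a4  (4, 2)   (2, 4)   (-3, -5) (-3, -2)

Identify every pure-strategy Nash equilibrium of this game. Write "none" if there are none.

Mark each player's best response to every combination of opponents' strategies; a profile where every player is best-responding is a pure Nash equilibrium.
P1 against C1: payoffs 1, -3, 5, 4 → best response a3.
P1 against C2: payoffs 3, 1, -3, 2 → best response a1.
P1 against C3: payoffs 2, -4, -2, -3 → best response a1.
P1 against C4: payoffs 3, 2, -5, -3 → best response a1.
P2 against a1: payoffs -5, 5, -2, 2 → best response C2.
P2 against a2: payoffs -2, 4, 1, -3 → best response C2.
P2 against a3: payoffs 5, -1, -3, 4 → best response C1.
P2 against a4: payoffs 2, 4, -5, -2 → best response C2.
Mutual best responses: (a1, C2); (a3, C1).

The pure Nash equilibria are (a1, C2) and (a3, C1).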